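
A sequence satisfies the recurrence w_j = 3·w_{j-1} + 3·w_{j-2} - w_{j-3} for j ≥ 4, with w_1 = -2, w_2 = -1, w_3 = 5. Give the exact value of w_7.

Iterate the recurrence:
w_4 = 14;  w_5 = 58;  w_6 = 211;  w_7 = 793.

793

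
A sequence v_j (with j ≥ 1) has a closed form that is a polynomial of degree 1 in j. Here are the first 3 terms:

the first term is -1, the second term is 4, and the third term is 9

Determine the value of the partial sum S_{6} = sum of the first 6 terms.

69

1st diffs: 5, 5 (constant).
So v_j = 5j - 6.
Continuing: 14, 19, 24.
Summing j = 1..6 (6 terms) gives 69.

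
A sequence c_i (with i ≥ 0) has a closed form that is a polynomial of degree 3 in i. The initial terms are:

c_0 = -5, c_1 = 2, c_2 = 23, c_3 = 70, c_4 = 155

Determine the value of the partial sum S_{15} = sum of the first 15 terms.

1st diffs: 7, 21, 47, 85.
2nd diffs: 14, 26, 38.
3rd diffs: 12, 12 (constant).
Newton forward-difference form: c_i = -5 + 7·C(i,1) + 14·C(i,2) + 12·C(i,3).
Continuing: …, 290, 487, 758, 1115, …, c_{14} = 5735.
Summing i = 0..14 (15 terms) gives 23410.

23410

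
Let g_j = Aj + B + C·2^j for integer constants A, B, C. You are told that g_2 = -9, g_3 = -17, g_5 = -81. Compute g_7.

At j = 2, 3, 5: 2A + B + 4C = -9; 3A + B + 8C = -17; 5A + B + 32C = -81.
Subtracting the first from the second: A + 4C = -8.
Subtracting the second from the third: 2A + 24C = -64.
Solving: C = -3, A = 4, then B = -5.
So g_j = 4·j + (-5) + (-3)·2^j; at j=7 this is -361.

-361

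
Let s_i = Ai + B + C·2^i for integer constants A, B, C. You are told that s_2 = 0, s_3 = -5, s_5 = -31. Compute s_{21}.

Write the equations: 2A + B + 4C = 0; 3A + B + 8C = -5; 5A + B + 32C = -31.
Subtracting the first from the second: A + 4C = -5.
Subtracting the second from the third: 2A + 24C = -26.
Solving: C = -1, A = -1, then B = 6.
Hence s_{21} = -1·21 + 6 + (-1)·2097152 = -2097167.

-2097167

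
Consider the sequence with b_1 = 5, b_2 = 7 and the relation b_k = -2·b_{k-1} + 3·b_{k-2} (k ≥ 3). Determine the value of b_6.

b_3 = 1, b_4 = 19, b_5 = -35, b_6 = 127.
(Characteristic roots are 1 and -3.)

127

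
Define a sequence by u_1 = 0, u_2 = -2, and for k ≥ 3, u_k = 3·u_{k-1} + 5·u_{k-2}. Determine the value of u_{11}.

-623226

u_3 = -6;  u_4 = -28;  u_5 = -114;  u_6 = -482;  u_7 = -2016;  u_8 = -8458;  u_9 = -35454;  u_{10} = -148652;  u_{11} = -623226.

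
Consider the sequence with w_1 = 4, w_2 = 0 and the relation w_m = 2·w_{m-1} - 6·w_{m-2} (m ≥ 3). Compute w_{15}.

w_3 = -24, w_4 = -48, w_5 = 48, …, w_{12} = 72960, w_{13} = -17664, w_{14} = -473088, w_{15} = -840192.

-840192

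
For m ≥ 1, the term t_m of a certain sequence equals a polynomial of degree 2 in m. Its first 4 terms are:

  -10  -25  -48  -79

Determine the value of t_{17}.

1st diffs: -15, -23, -31.
2nd diffs: -8, -8 (constant).
Newton forward-difference form: t_m = -10 + (-15)·C(m-1,1) + (-8)·C(m-1,2).
At m = 17: m-1 = 16, so t_{17} = -10 - 240 - 960 = -1210.

-1210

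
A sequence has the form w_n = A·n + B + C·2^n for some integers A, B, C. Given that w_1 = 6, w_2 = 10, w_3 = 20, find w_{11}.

The three given values yield: A + B + 2C = 6; 2A + B + 4C = 10; 3A + B + 8C = 20.
Subtracting the first from the second: A + 2C = 4.
Subtracting the second from the third: A + 4C = 10.
Solving: C = 3, A = -2, then B = 2.
So w_n = -2·n + 2 + 3·2^n; at n=11 this is 6124.

6124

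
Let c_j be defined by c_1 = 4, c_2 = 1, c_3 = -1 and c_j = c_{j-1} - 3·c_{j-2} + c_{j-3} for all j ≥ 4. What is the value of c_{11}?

-13

c_4 = 0; c_5 = 4; c_6 = 3; c_7 = -9; c_8 = -14; c_9 = 16; c_{10} = 49; c_{11} = -13.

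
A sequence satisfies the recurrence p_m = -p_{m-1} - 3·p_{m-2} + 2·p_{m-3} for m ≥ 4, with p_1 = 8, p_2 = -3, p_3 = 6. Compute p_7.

Iterate the recurrence:
p_4 = 19  p_5 = -43  p_6 = -2  p_7 = 169.

169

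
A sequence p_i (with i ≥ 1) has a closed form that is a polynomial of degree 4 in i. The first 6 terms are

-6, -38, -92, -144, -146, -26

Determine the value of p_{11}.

1st diffs: -32, -54, -52, -2, 120.
2nd diffs: -22, 2, 50, 122.
3rd diffs: 24, 48, 72.
4th diffs: 24, 24 (constant).
So p_i = i^4 - 6i^3 - 5i + 4.
Evaluating at i = 11 gives p_{11} = 6604.

6604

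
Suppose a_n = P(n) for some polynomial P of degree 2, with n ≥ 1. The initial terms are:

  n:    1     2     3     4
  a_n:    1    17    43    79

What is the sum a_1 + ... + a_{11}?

2541

1st diffs: 16, 26, 36.
2nd diffs: 10, 10 (constant).
So a_n = 5n^2 + n - 5.
Continuing: …, 125, 181, 247, 323, …, a_{11} = 611.
Summing n = 1..11 (11 terms) gives 2541.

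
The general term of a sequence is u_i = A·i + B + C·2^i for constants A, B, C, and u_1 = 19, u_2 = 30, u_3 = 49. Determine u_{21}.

At i = 1, 2, 3: A + B + 2C = 19; 2A + B + 4C = 30; 3A + B + 8C = 49.
Subtracting the first from the second: A + 2C = 11.
Subtracting the second from the third: A + 4C = 19.
Solving: C = 4, A = 3, then B = 8.
So u_i = 3·i + 8 + 4·2^i; at i=21 this is 8388679.

8388679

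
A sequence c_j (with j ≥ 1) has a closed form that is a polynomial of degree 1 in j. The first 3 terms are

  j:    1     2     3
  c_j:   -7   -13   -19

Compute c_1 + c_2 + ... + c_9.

-279

1st diffs: -6, -6 (constant).
So c_j = -6j - 1.
Continuing: …, -25, -31, -37, -43, …, c_9 = -55.
Summing j = 1..9 (9 terms) gives -279.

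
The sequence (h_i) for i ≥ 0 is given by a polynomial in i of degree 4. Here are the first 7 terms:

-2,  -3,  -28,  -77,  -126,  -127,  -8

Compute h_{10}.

3948

1st diffs: -1, -25, -49, -49, -1, 119.
2nd diffs: -24, -24, 0, 48, 120.
3rd diffs: 0, 24, 48, 72.
4th diffs: 24, 24, 24 (constant).
Newton forward-difference form: h_i = -2 + (-1)·C(i,1) + (-24)·C(i,2) + 24·C(i,4).
At i = 10: i = 10, so h_{10} = -2 - 10 - 1080 + 5040 = 3948.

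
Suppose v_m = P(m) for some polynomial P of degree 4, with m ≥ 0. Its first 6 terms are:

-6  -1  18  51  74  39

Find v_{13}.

1st diffs: 5, 19, 33, 23, -35.
2nd diffs: 14, 14, -10, -58.
3rd diffs: 0, -24, -48.
4th diffs: -24, -24 (constant).
Newton forward-difference form: v_m = -6 + 5·C(m,1) + 14·C(m,2) + (-24)·C(m,4).
At m = 13: m = 13, so v_{13} = -6 + 65 + 1092 - 17160 = -16009.

-16009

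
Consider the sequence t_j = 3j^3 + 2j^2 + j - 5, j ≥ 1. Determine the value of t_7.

1129

t_7 = 3·7^3 + 2·7^2 + 1·7 - 5 = 1129.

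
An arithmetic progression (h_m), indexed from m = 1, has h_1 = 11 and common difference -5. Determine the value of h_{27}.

h_m = 11 + (m - 1)·(-5).
h_{27} = 11 + 26·(-5) = -119.

-119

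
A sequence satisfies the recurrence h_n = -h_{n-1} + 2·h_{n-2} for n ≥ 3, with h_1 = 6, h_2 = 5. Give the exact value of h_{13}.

1371

Step forward from the initial values:
h_3 = 7;  h_4 = 3;  h_5 = 11;  …;  h_{10} = -165;  h_{11} = 347;  h_{12} = -677;  h_{13} = 1371.
(Characteristic roots are 1 and -2.)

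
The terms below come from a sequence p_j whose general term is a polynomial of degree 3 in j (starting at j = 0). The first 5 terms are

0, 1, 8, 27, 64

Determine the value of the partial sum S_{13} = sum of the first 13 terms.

6084

1st diffs: 1, 7, 19, 37.
2nd diffs: 6, 12, 18.
3rd diffs: 6, 6 (constant).
So p_j = j^3.
Continuing: …, 125, 216, 343, 512, …, p_{12} = 1728.
Summing j = 0..12 (13 terms) gives 6084.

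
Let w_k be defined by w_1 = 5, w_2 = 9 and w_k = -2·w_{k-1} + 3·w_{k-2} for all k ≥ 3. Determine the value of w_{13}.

Compute successive terms:
w_3 = -3;  w_4 = 33;  w_5 = -75;  …;  w_{10} = 19689;  w_{11} = -59043;  w_{12} = 177153;  w_{13} = -531435.
(Characteristic roots are 1 and -3.)

-531435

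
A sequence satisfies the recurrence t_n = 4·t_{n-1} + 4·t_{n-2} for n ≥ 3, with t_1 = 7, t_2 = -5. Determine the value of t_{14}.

Compute successive terms:
t_3 = 8;  t_4 = 12;  t_5 = 80;  …;  t_{11} = 972800;  t_{12} = 4697088;  t_{13} = 22679552;  t_{14} = 109506560.

109506560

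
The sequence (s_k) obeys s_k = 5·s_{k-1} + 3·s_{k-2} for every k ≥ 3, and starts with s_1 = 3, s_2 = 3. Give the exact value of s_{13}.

s_3 = 24; s_4 = 129; s_5 = 717; …; s_{10} = 3745353; s_{11} = 20754429; s_{12} = 115008204; s_{13} = 637304307.

637304307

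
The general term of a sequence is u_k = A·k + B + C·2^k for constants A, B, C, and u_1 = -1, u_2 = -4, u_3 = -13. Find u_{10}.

At k = 1, 2, 3: A + B + 2C = -1; 2A + B + 4C = -4; 3A + B + 8C = -13.
Subtracting the first from the second: A + 2C = -3.
Subtracting the second from the third: A + 4C = -9.
Solving: C = -3, A = 3, then B = 2.
So u_k = 3·k + 2 + (-3)·2^k; at k=10 this is -3040.

-3040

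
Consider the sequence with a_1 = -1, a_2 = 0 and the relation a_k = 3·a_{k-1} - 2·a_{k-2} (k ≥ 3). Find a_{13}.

Iterate the recurrence:
a_3 = 2;  a_4 = 6;  a_5 = 14;  …;  a_{10} = 510;  a_{11} = 1022;  a_{12} = 2046;  a_{13} = 4094.
(Characteristic roots are 2 and 1.)

4094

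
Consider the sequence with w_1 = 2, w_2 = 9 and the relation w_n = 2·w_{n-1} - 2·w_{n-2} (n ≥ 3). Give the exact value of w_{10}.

144

Applying the relation repeatedly:
w_3 = 14; w_4 = 10; w_5 = -8; w_6 = -36; w_7 = -56; w_8 = -40; w_9 = 32; w_{10} = 144.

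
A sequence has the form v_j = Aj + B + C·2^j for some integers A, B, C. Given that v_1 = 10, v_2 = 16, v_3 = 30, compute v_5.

The three given values yield: A + B + 2C = 10; 2A + B + 4C = 16; 3A + B + 8C = 30.
Subtracting the first from the second: A + 2C = 6.
Subtracting the second from the third: A + 4C = 14.
Solving: C = 4, A = -2, then B = 4.
Therefore v_5 = -10 + 4 + 4·32 = 122.

122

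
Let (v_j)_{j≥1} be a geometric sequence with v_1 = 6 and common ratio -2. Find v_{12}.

v_j = 6·(-2)^(j-1).
v_{12} = 6·(-2)^11 = -12288.

-12288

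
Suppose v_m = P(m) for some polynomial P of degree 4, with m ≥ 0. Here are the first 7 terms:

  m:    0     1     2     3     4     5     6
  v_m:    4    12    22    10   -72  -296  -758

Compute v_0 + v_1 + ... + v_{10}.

1st diffs: 8, 10, -12, -82, -224, -462.
2nd diffs: 2, -22, -70, -142, -238.
3rd diffs: -24, -48, -72, -96.
4th diffs: -24, -24, -24 (constant).
Newton forward-difference form: v_m = 4 + 8·C(m,1) + 2·C(m,2) + (-24)·C(m,3) + (-24)·C(m,4).
Continuing: -1578, -2900, -4892, -7746.
Summing m = 0..10 (11 terms) gives -18194.

-18194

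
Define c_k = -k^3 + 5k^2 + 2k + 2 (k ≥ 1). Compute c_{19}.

c_{19} = -1·19^3 + 5·19^2 + 2·19 + 2 = -5014.

-5014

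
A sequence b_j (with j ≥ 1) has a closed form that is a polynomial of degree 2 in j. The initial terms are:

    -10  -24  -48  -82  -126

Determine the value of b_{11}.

-600

1st diffs: -14, -24, -34, -44.
2nd diffs: -10, -10, -10 (constant).
Newton forward-difference form: b_j = -10 + (-14)·C(j-1,1) + (-10)·C(j-1,2).
At j = 11: j-1 = 10, so b_{11} = -10 - 140 - 450 = -600.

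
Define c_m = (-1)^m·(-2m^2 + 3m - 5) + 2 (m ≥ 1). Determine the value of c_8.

(-1)^8 = 1; -2m^2 + 3m - 5 at m=8 is -109; so c_8 = -107.

-107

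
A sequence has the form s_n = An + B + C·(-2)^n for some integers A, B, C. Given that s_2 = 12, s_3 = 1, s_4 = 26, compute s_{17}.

-131049

At n = 2, 3, 4: 2A + B + 4C = 12; 3A + B - 8C = 1; 4A + B + 16C = 26.
Subtracting the first from the second: A - 12C = -11.
Subtracting the second from the third: A + 24C = 25.
Solving: C = 1, A = 1, then B = 6.
Hence s_{17} = 1·17 + 6 + 1·(-131072) = -131049.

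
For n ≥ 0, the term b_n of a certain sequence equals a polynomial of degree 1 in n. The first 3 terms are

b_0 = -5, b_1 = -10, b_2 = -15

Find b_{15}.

1st diffs: -5, -5 (constant).
So b_n = -5n - 5.
Evaluating at n = 15 gives b_{15} = -80.

-80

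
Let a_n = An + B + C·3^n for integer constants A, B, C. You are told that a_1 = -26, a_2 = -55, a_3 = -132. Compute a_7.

Plug in n = 1, 2, 3: A + B + 3C = -26; 2A + B + 9C = -55; 3A + B + 27C = -132.
Subtracting the first from the second: A + 6C = -29.
Subtracting the second from the third: A + 18C = -77.
Solving: C = -4, A = -5, then B = -9.
Therefore a_7 = -35 + (-9) + (-4)·2187 = -8792.

-8792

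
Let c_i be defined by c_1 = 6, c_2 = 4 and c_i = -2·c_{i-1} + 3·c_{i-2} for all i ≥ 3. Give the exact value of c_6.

Step forward from the initial values:
c_3 = 10  c_4 = -8  c_5 = 46  c_6 = -116.
(Characteristic roots are 1 and -3.)

-116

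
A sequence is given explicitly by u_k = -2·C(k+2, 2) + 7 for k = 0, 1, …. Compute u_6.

-49

C(8, 2) = 28, so u_6 = -49.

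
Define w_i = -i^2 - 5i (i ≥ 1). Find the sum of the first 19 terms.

-3420

Over i = 1..19: Σi = 190, Σi² = 2470.
Total = (-1)·2470 + (-5)·190 = -3420.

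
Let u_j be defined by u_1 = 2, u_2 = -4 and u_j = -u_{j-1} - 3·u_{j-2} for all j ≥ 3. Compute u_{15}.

-722

u_3 = -2;  u_4 = 14;  u_5 = -8;  …;  u_{12} = -826;  u_{13} = -878;  u_{14} = 3356;  u_{15} = -722.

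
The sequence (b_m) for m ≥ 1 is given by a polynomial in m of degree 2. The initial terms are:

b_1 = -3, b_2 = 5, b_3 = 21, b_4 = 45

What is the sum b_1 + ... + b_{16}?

1st diffs: 8, 16, 24.
2nd diffs: 8, 8 (constant).
Newton forward-difference form: b_m = -3 + 8·C(m-1,1) + 8·C(m-1,2).
Continuing: …, 77, 117, 165, 221, …, b_{16} = 957.
Summing m = 1..16 (16 terms) gives 5392.

5392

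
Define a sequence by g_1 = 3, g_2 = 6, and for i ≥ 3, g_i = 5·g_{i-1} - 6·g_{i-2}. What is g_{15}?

Step forward from the initial values:
g_3 = 12;  g_4 = 24;  g_5 = 48;  …;  g_{12} = 6144;  g_{13} = 12288;  g_{14} = 24576;  g_{15} = 49152.
(Characteristic roots are 3 and 2.)

49152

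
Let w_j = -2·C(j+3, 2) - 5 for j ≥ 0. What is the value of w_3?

C(6, 2) = 15, so w_3 = -35.

-35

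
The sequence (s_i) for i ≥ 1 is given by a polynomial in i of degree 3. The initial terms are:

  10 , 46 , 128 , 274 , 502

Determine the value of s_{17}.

1st diffs: 36, 82, 146, 228.
2nd diffs: 46, 64, 82.
3rd diffs: 18, 18 (constant).
Newton forward-difference form: s_i = 10 + 36·C(i-1,1) + 46·C(i-1,2) + 18·C(i-1,3).
At i = 17: i-1 = 16, so s_{17} = 10 + 576 + 5520 + 10080 = 16186.

16186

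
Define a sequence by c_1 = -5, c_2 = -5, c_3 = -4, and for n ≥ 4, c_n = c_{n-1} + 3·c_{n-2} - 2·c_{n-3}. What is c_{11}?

-775

Applying the relation repeatedly:
c_4 = -9;  c_5 = -11;  c_6 = -30;  c_7 = -45;  c_8 = -113;  c_9 = -188;  c_{10} = -437;  c_{11} = -775.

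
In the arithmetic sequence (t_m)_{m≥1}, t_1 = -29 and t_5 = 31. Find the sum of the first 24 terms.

3444

Common difference d = (31 - (-29)) / (5 - 1) = 15.
t_m = -29 + (m - 1)·15.
t_{24} = 316; S = 24·(-29 + 316)/2 = 3444.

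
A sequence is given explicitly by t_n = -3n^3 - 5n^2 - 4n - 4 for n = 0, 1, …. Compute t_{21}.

t_{21} = -3·21^3 - 5·21^2 - 4·21 - 4 = -30076.

-30076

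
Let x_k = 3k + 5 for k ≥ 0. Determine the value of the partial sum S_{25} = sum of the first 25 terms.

1025

Over k = 0..24: Σk = 300.
Total = (3)·300 + (5)·25 = 1025.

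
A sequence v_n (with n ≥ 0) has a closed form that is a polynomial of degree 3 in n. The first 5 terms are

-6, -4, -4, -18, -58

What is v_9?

-1068

1st diffs: 2, 0, -14, -40.
2nd diffs: -2, -14, -26.
3rd diffs: -12, -12 (constant).
So v_n = -2n^3 + 5n^2 - n - 6.
Evaluating at n = 9 gives v_9 = -1068.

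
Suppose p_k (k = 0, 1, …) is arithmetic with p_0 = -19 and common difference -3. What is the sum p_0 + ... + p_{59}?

-6450

p_k = -19 + (k - 0)·(-3).
p_{59} = -196; S = 60·(-19 + (-196))/2 = -6450.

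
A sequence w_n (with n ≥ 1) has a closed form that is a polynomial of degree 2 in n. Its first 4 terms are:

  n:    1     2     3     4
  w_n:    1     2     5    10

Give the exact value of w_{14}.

1st diffs: 1, 3, 5.
2nd diffs: 2, 2 (constant).
Newton forward-difference form: w_n = 1 + 1·C(n-1,1) + 2·C(n-1,2).
At n = 14: n-1 = 13, so w_{14} = 1 + 13 + 156 = 170.

170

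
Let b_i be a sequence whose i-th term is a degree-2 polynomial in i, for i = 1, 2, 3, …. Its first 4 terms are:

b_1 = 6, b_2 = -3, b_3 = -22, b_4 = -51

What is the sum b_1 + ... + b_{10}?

1st diffs: -9, -19, -29.
2nd diffs: -10, -10 (constant).
So b_i = -5i^2 + 6i + 5.
Continuing: …, -90, -139, -198, -267, …, b_{10} = -435.
Summing i = 1..10 (10 terms) gives -1545.

-1545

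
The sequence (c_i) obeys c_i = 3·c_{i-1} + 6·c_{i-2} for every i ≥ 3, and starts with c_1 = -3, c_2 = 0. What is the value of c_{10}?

Step forward from the initial values:
c_3 = -18  c_4 = -54  c_5 = -270  c_6 = -1134  c_7 = -5022  c_8 = -21870  c_9 = -95742  c_{10} = -418446.

-418446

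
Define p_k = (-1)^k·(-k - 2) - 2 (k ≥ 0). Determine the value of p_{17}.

(-1)^17 = -1; -k - 2 at k=17 is -19; so p_{17} = 17.

17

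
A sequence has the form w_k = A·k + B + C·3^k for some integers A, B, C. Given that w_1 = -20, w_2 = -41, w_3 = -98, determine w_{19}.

-3486784466

Write the equations: A + B + 3C = -20; 2A + B + 9C = -41; 3A + B + 27C = -98.
Subtracting the first from the second: A + 6C = -21.
Subtracting the second from the third: A + 18C = -57.
Solving: C = -3, A = -3, then B = -8.
Hence w_{19} = -3·19 + (-8) + (-3)·1162261467 = -3486784466.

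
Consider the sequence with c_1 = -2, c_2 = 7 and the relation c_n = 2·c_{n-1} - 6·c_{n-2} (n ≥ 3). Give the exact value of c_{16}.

-2724992

Step forward from the initial values:
c_3 = 26, c_4 = 10, c_5 = -136, …, c_{13} = 146816, c_{14} = 481600, c_{15} = 82304, c_{16} = -2724992.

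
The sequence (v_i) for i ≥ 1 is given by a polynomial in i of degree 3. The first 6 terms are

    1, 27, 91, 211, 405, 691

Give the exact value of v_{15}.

1st diffs: 26, 64, 120, 194, 286.
2nd diffs: 38, 56, 74, 92.
3rd diffs: 18, 18, 18 (constant).
Newton forward-difference form: v_i = 1 + 26·C(i-1,1) + 38·C(i-1,2) + 18·C(i-1,3).
At i = 15: i-1 = 14, so v_{15} = 1 + 364 + 3458 + 6552 = 10375.

10375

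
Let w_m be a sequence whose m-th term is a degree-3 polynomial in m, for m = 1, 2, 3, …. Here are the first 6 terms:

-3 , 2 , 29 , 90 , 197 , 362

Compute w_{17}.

1st diffs: 5, 27, 61, 107, 165.
2nd diffs: 22, 34, 46, 58.
3rd diffs: 12, 12, 12 (constant).
So w_m = 2m^3 - m^2 - 6m + 2.
Evaluating at m = 17 gives w_{17} = 9437.

9437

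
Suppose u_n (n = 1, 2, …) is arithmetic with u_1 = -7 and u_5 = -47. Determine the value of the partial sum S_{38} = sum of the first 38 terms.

-7296

Common difference d = (-47 - (-7)) / (5 - 1) = -10.
u_n = -7 + (n - 1)·(-10).
u_{38} = -377; S = 38·(-7 + (-377))/2 = -7296.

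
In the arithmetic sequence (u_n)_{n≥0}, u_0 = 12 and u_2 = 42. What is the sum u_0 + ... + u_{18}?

2793

Common difference d = (42 - 12) / (2 - 0) = 15.
u_n = 12 + (n - 0)·15.
u_{18} = 282; S = 19·(12 + 282)/2 = 2793.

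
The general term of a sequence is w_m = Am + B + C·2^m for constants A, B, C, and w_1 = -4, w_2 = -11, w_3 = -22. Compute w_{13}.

-16420

Write the equations: A + B + 2C = -4; 2A + B + 4C = -11; 3A + B + 8C = -22.
Subtracting the first from the second: A + 2C = -7.
Subtracting the second from the third: A + 4C = -11.
Solving: C = -2, A = -3, then B = 3.
Hence w_{13} = -3·13 + 3 + (-2)·8192 = -16420.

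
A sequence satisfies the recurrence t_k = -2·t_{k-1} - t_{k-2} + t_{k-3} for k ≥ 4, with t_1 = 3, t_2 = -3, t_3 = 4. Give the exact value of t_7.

-23

Applying the relation repeatedly:
t_4 = -2; t_5 = -3; t_6 = 12; t_7 = -23.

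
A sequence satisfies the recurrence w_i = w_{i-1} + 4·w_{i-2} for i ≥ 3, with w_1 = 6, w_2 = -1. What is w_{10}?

Applying the relation repeatedly:
w_3 = 23  w_4 = 19  w_5 = 111  w_6 = 187  w_7 = 631  w_8 = 1379  w_9 = 3903  w_{10} = 9419.

9419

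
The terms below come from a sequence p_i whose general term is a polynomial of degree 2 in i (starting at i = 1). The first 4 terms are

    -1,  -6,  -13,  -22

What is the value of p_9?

-97

1st diffs: -5, -7, -9.
2nd diffs: -2, -2 (constant).
Newton forward-difference form: p_i = -1 + (-5)·C(i-1,1) + (-2)·C(i-1,2).
At i = 9: i-1 = 8, so p_9 = -1 - 40 - 56 = -97.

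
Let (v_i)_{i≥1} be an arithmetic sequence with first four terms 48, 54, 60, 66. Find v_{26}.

198

Common difference d = 6.
v_i = 48 + (i - 1)·6.
v_{26} = 48 + 25·6 = 198.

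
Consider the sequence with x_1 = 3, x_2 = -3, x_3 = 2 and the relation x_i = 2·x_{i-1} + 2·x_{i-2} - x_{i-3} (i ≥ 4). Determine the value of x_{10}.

Iterate the recurrence:
x_4 = -5; x_5 = -3; x_6 = -18; x_7 = -37; x_8 = -107; x_9 = -270; x_{10} = -717.

-717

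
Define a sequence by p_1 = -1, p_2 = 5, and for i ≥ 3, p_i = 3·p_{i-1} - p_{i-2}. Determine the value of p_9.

5312

Step forward from the initial values:
p_3 = 16;  p_4 = 43;  p_5 = 113;  p_6 = 296;  p_7 = 775;  p_8 = 2029;  p_9 = 5312.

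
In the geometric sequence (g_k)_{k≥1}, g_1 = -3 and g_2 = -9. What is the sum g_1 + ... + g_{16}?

Common ratio r = 3.
g_k = (-3)·3^(k-1).
S = (-3)·(3^16 - 1)/(3 - 1) = (-3)·(43046721 - 1)/(2) = -64570080.

-64570080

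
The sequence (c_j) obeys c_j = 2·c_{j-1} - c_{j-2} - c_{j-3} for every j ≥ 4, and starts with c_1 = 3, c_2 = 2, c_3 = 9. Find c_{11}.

Iterate the recurrence:
c_4 = 13;  c_5 = 15;  c_6 = 8;  c_7 = -12;  c_8 = -47;  c_9 = -90;  c_{10} = -121;  c_{11} = -105.

-105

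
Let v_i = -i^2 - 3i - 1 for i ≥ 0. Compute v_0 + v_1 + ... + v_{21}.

Over i = 0..21: Σi = 231, Σi² = 3311.
Total = (-1)·3311 + (-3)·231 + (-1)·22 = -4026.

-4026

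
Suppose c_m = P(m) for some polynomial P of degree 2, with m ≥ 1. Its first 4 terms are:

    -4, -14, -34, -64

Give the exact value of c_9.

1st diffs: -10, -20, -30.
2nd diffs: -10, -10 (constant).
Newton forward-difference form: c_m = -4 + (-10)·C(m-1,1) + (-10)·C(m-1,2).
At m = 9: m-1 = 8, so c_9 = -4 - 80 - 280 = -364.

-364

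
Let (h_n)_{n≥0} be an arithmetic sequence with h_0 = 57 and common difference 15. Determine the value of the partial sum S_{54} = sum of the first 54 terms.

24543

h_n = 57 + (n - 0)·15.
h_{53} = 852; S = 54·(57 + 852)/2 = 24543.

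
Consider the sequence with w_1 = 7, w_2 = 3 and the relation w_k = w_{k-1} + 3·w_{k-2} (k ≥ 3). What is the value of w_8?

1131

Compute successive terms:
w_3 = 24; w_4 = 33; w_5 = 105; w_6 = 204; w_7 = 519; w_8 = 1131.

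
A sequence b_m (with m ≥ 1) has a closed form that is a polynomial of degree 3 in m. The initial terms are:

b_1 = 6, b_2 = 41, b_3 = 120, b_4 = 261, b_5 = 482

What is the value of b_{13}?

1st diffs: 35, 79, 141, 221.
2nd diffs: 44, 62, 80.
3rd diffs: 18, 18 (constant).
Newton forward-difference form: b_m = 6 + 35·C(m-1,1) + 44·C(m-1,2) + 18·C(m-1,3).
At m = 13: m-1 = 12, so b_{13} = 6 + 420 + 2904 + 3960 = 7290.

7290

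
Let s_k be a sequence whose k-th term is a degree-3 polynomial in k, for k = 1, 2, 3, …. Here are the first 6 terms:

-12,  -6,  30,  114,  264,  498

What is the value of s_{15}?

9354

1st diffs: 6, 36, 84, 150, 234.
2nd diffs: 30, 48, 66, 84.
3rd diffs: 18, 18, 18 (constant).
Newton forward-difference form: s_k = -12 + 6·C(k-1,1) + 30·C(k-1,2) + 18·C(k-1,3).
At k = 15: k-1 = 14, so s_{15} = -12 + 84 + 2730 + 6552 = 9354.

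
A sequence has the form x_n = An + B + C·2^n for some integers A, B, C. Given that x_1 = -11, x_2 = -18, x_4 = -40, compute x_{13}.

-8261

Write the equations: A + B + 2C = -11; 2A + B + 4C = -18; 4A + B + 16C = -40.
Subtracting the first from the second: A + 2C = -7.
Subtracting the second from the third: 2A + 12C = -22.
Solving: C = -1, A = -5, then B = -4.
Hence x_{13} = -5·13 + (-4) + (-1)·8192 = -8261.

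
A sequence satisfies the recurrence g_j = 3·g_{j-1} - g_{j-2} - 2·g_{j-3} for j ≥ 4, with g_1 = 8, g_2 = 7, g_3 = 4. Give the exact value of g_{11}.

Applying the relation repeatedly:
g_4 = -11;  g_5 = -51;  g_6 = -150;  g_7 = -377;  g_8 = -879;  g_9 = -1960;  g_{10} = -4247;  g_{11} = -9023.

-9023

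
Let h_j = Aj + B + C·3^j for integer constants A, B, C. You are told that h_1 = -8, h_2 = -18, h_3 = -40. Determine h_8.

At j = 1, 2, 3: A + B + 3C = -8; 2A + B + 9C = -18; 3A + B + 27C = -40.
Subtracting the first from the second: A + 6C = -10.
Subtracting the second from the third: A + 18C = -22.
Solving: C = -1, A = -4, then B = -1.
Hence h_8 = -4·8 + (-1) + (-1)·6561 = -6594.

-6594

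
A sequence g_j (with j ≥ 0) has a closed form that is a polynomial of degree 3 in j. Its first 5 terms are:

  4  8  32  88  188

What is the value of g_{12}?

1st diffs: 4, 24, 56, 100.
2nd diffs: 20, 32, 44.
3rd diffs: 12, 12 (constant).
Newton forward-difference form: g_j = 4 + 4·C(j,1) + 20·C(j,2) + 12·C(j,3).
At j = 12: j = 12, so g_{12} = 4 + 48 + 1320 + 2640 = 4012.

4012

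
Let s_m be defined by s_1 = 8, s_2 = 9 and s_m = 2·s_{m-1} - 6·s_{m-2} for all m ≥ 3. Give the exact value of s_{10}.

Iterate the recurrence:
s_3 = -30, s_4 = -114, s_5 = -48, s_6 = 588, s_7 = 1464, s_8 = -600, s_9 = -9984, s_{10} = -16368.

-16368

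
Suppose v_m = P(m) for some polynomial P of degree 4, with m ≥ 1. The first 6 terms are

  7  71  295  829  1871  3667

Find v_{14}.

1st diffs: 64, 224, 534, 1042, 1796.
2nd diffs: 160, 310, 508, 754.
3rd diffs: 150, 198, 246.
4th diffs: 48, 48 (constant).
So v_m = 2m^4 + 5m^3 - m + 1.
Evaluating at m = 14 gives v_{14} = 90539.

90539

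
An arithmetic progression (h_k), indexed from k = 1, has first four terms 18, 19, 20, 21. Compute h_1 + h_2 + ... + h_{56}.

Common difference d = 1.
h_k = 18 + (k - 1)·1.
h_{56} = 73; S = 56·(18 + 73)/2 = 2548.

2548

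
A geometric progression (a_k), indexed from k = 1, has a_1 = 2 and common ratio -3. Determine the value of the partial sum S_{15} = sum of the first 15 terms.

a_k = 2·(-3)^(k-1).
S = 2·((-3)^15 - 1)/(-3 - 1) = 2·(-14348907 - 1)/(-4) = 7174454.

7174454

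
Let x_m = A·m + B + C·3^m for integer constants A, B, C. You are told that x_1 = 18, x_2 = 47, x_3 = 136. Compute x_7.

At m = 1, 2, 3: A + B + 3C = 18; 2A + B + 9C = 47; 3A + B + 27C = 136.
Subtracting the first from the second: A + 6C = 29.
Subtracting the second from the third: A + 18C = 89.
Solving: C = 5, A = -1, then B = 4.
Therefore x_7 = -7 + 4 + 5·2187 = 10932.

10932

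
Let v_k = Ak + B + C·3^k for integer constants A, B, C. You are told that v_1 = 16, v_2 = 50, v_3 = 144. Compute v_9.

98448

Write the equations: A + B + 3C = 16; 2A + B + 9C = 50; 3A + B + 27C = 144.
Subtracting the first from the second: A + 6C = 34.
Subtracting the second from the third: A + 18C = 94.
Solving: C = 5, A = 4, then B = -3.
Hence v_9 = 4·9 + (-3) + 5·19683 = 98448.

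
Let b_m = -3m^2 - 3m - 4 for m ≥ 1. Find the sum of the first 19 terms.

Over m = 1..19: Σm = 190, Σm² = 2470.
Total = (-3)·2470 + (-3)·190 + (-4)·19 = -8056.

-8056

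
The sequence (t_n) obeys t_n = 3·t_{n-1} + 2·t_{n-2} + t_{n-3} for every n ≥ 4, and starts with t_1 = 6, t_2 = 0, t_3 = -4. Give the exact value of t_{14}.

-2810896

Applying the relation repeatedly:
t_4 = -6;  t_5 = -26;  t_6 = -94;  …;  t_{11} = -58894;  t_{12} = -213630;  t_{13} = -774914;  t_{14} = -2810896.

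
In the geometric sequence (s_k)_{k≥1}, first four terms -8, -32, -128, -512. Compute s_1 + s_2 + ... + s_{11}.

-11184808

Common ratio r = 4.
s_k = (-8)·4^(k-1).
S = (-8)·(4^11 - 1)/(4 - 1) = (-8)·(4194304 - 1)/(3) = -11184808.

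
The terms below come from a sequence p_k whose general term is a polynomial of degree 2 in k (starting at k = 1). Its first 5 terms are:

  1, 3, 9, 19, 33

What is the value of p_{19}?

1st diffs: 2, 6, 10, 14.
2nd diffs: 4, 4, 4 (constant).
Newton forward-difference form: p_k = 1 + 2·C(k-1,1) + 4·C(k-1,2).
At k = 19: k-1 = 18, so p_{19} = 1 + 36 + 612 = 649.

649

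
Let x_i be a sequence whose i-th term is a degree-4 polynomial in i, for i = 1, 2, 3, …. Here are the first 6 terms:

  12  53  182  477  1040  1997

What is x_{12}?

1st diffs: 41, 129, 295, 563, 957.
2nd diffs: 88, 166, 268, 394.
3rd diffs: 78, 102, 126.
4th diffs: 24, 24 (constant).
So x_i = i^4 + 3i^3 + i^2 + 2i + 5.
Evaluating at i = 12 gives x_{12} = 26093.

26093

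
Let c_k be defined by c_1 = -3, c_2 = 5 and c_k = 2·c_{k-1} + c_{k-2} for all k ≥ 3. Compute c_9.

1533

Step forward from the initial values:
c_3 = 7  c_4 = 19  c_5 = 45  c_6 = 109  c_7 = 263  c_8 = 635  c_9 = 1533.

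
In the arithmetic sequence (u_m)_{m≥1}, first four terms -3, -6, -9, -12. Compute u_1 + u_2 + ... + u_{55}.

-4620

Common difference d = -3.
u_m = -3 + (m - 1)·(-3).
u_{55} = -165; S = 55·(-3 + (-165))/2 = -4620.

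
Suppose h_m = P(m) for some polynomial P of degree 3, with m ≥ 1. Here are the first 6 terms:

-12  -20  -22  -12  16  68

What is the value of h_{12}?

1st diffs: -8, -2, 10, 28, 52.
2nd diffs: 6, 12, 18, 24.
3rd diffs: 6, 6, 6 (constant).
So h_m = m^3 - 3m^2 - 6m - 4.
Evaluating at m = 12 gives h_{12} = 1220.

1220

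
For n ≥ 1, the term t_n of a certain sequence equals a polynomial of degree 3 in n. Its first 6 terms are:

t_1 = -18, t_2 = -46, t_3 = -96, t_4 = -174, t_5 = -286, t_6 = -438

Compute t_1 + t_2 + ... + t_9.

-3774

1st diffs: -28, -50, -78, -112, -152.
2nd diffs: -22, -28, -34, -40.
3rd diffs: -6, -6, -6 (constant).
Newton forward-difference form: t_n = -18 + (-28)·C(n-1,1) + (-22)·C(n-1,2) + (-6)·C(n-1,3).
Continuing: -636, -886, -1194.
Summing n = 1..9 (9 terms) gives -3774.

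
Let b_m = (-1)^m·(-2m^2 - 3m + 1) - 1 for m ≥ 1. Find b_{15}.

493

(-1)^15 = -1; -2m^2 - 3m + 1 at m=15 is -494; so b_{15} = 493.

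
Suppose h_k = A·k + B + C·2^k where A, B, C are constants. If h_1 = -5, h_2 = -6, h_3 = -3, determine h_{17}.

262055

At k = 1, 2, 3: A + B + 2C = -5; 2A + B + 4C = -6; 3A + B + 8C = -3.
Subtracting the first from the second: A + 2C = -1.
Subtracting the second from the third: A + 4C = 3.
Solving: C = 2, A = -5, then B = -4.
Hence h_{17} = -5·17 + (-4) + 2·131072 = 262055.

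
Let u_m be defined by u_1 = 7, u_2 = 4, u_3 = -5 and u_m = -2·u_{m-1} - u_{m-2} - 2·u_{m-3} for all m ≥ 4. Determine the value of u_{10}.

-200

u_4 = -8;  u_5 = 13;  u_6 = -8;  u_7 = 19;  u_8 = -56;  u_9 = 109;  u_{10} = -200.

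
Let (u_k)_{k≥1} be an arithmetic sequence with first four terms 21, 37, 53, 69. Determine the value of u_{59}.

949

Common difference d = 16.
u_k = 21 + (k - 1)·16.
u_{59} = 21 + 58·16 = 949.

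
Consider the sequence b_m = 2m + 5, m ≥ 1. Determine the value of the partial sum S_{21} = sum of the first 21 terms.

Over m = 1..21: Σm = 231.
Total = (2)·231 + (5)·21 = 567.

567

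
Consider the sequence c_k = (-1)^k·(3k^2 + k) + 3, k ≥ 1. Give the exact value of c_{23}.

(-1)^23 = -1; 3k^2 + k at k=23 is 1610; so c_{23} = -1607.

-1607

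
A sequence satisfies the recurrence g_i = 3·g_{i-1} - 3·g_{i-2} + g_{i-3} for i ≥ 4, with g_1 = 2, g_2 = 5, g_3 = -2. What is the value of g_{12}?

-515

Applying the relation repeatedly:
g_4 = -19;  g_5 = -46;  g_6 = -83;  g_7 = -130;  g_8 = -187;  g_9 = -254;  g_{10} = -331;  g_{11} = -418;  g_{12} = -515.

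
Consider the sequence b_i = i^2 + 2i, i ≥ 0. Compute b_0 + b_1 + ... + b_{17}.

2091

Over i = 0..17: Σi = 153, Σi² = 1785.
Total = (1)·1785 + (2)·153 = 2091.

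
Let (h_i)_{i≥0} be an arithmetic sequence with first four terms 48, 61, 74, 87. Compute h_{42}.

594

Common difference d = 13.
h_i = 48 + (i - 0)·13.
h_{42} = 48 + 42·13 = 594.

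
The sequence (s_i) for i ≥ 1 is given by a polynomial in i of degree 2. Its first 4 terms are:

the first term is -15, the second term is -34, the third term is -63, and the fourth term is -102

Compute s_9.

1st diffs: -19, -29, -39.
2nd diffs: -10, -10 (constant).
So s_i = -5i^2 - 4i - 6.
Evaluating at i = 9 gives s_9 = -447.

-447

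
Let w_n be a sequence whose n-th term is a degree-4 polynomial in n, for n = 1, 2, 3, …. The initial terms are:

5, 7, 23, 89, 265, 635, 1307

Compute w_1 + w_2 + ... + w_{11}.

25443

1st diffs: 2, 16, 66, 176, 370, 672.
2nd diffs: 14, 50, 110, 194, 302.
3rd diffs: 36, 60, 84, 108.
4th diffs: 24, 24, 24 (constant).
So w_n = n^4 - 4n^3 + 6n^2 - 3n + 5.
Continuing: 2413, 4109, 6575, 10015.
Summing n = 1..11 (11 terms) gives 25443.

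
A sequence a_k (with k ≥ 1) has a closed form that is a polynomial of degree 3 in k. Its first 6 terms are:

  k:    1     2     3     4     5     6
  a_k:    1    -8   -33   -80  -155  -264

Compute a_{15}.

-3765

1st diffs: -9, -25, -47, -75, -109.
2nd diffs: -16, -22, -28, -34.
3rd diffs: -6, -6, -6 (constant).
Newton forward-difference form: a_k = 1 + (-9)·C(k-1,1) + (-16)·C(k-1,2) + (-6)·C(k-1,3).
At k = 15: k-1 = 14, so a_{15} = 1 - 126 - 1456 - 2184 = -3765.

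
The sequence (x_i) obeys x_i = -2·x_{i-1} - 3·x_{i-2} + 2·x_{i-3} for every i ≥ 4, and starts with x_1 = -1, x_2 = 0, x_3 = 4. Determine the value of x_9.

56

Iterate the recurrence:
x_4 = -10, x_5 = 8, x_6 = 22, x_7 = -88, x_8 = 126, x_9 = 56.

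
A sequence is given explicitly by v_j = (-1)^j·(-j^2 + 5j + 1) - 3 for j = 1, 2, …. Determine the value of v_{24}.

(-1)^24 = 1; -j^2 + 5j + 1 at j=24 is -455; so v_{24} = -458.

-458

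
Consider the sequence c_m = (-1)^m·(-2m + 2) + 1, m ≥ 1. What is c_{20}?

(-1)^20 = 1; -2m + 2 at m=20 is -38; so c_{20} = -37.

-37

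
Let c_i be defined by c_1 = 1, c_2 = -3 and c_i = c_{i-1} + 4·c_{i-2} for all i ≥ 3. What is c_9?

c_3 = 1, c_4 = -11, c_5 = -7, c_6 = -51, c_7 = -79, c_8 = -283, c_9 = -599.

-599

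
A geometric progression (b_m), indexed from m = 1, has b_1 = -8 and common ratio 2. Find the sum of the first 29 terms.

b_m = (-8)·2^(m-1).
S = (-8)·(2^29 - 1)/(2 - 1) = (-8)·(536870912 - 1)/(1) = -4294967288.

-4294967288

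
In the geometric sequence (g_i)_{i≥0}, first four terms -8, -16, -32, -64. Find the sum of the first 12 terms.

-32760

Common ratio r = 2.
g_i = (-8)·2^(i-0).
S = (-8)·(2^12 - 1)/(2 - 1) = (-8)·(4096 - 1)/(1) = -32760.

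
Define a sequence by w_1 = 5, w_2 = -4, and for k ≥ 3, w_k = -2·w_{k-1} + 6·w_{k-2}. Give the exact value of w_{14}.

-46453504

Step forward from the initial values:
w_3 = 38  w_4 = -100  w_5 = 428  …  w_{11} = 959072  w_{12} = -3494464  w_{13} = 12743360  w_{14} = -46453504.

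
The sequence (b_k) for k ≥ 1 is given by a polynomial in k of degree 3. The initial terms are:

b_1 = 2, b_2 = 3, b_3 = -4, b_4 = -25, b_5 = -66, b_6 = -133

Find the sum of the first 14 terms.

-8799

1st diffs: 1, -7, -21, -41, -67.
2nd diffs: -8, -14, -20, -26.
3rd diffs: -6, -6, -6 (constant).
Newton forward-difference form: b_k = 2 + 1·C(k-1,1) + (-8)·C(k-1,2) + (-6)·C(k-1,3).
Continuing: …, -232, -369, -550, -781, …, b_{14} = -2325.
Summing k = 1..14 (14 terms) gives -8799.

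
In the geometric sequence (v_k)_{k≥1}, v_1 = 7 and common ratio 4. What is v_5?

v_k = 7·4^(k-1).
v_5 = 7·4^4 = 1792.

1792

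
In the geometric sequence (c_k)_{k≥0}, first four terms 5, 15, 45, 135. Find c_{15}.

Common ratio r = 3.
c_k = 5·3^(k-0).
c_{15} = 5·3^15 = 71744535.

71744535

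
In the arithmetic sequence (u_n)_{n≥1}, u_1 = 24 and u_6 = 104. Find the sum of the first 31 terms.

8184

Common difference d = (104 - 24) / (6 - 1) = 16.
u_n = 24 + (n - 1)·16.
u_{31} = 504; S = 31·(24 + 504)/2 = 8184.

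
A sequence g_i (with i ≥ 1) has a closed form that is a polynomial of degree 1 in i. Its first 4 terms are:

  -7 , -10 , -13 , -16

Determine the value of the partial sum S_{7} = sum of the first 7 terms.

1st diffs: -3, -3, -3 (constant).
So g_i = -3i - 4.
Continuing: -19, -22, -25.
Summing i = 1..7 (7 terms) gives -112.

-112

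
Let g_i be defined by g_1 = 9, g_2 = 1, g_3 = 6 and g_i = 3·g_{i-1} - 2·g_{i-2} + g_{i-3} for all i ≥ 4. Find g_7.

341

Applying the relation repeatedly:
g_4 = 25  g_5 = 64  g_6 = 148  g_7 = 341.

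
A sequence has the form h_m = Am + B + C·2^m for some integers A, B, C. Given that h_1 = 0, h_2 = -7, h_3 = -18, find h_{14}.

The three given values yield: A + B + 2C = 0; 2A + B + 4C = -7; 3A + B + 8C = -18.
Subtracting the first from the second: A + 2C = -7.
Subtracting the second from the third: A + 4C = -11.
Solving: C = -2, A = -3, then B = 7.
Therefore h_{14} = -42 + 7 + (-2)·16384 = -32803.

-32803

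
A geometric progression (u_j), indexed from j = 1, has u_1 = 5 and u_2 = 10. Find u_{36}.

Common ratio r = 2.
u_j = 5·2^(j-1).
u_{36} = 5·2^35 = 171798691840.

171798691840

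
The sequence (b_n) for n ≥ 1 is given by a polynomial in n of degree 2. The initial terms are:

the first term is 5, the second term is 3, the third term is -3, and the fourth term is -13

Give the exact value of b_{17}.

-507

1st diffs: -2, -6, -10.
2nd diffs: -4, -4 (constant).
Newton forward-difference form: b_n = 5 + (-2)·C(n-1,1) + (-4)·C(n-1,2).
At n = 17: n-1 = 16, so b_{17} = 5 - 32 - 480 = -507.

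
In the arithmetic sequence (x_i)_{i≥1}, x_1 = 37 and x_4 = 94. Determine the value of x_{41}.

Common difference d = (94 - 37) / (4 - 1) = 19.
x_i = 37 + (i - 1)·19.
x_{41} = 37 + 40·19 = 797.

797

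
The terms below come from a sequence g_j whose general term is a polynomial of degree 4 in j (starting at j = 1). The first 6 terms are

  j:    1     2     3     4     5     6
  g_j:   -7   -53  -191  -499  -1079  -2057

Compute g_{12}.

-26363

1st diffs: -46, -138, -308, -580, -978.
2nd diffs: -92, -170, -272, -398.
3rd diffs: -78, -102, -126.
4th diffs: -24, -24 (constant).
Newton forward-difference form: g_j = -7 + (-46)·C(j-1,1) + (-92)·C(j-1,2) + (-78)·C(j-1,3) + (-24)·C(j-1,4).
At j = 12: j-1 = 11, so g_{12} = -7 - 506 - 5060 - 12870 - 7920 = -26363.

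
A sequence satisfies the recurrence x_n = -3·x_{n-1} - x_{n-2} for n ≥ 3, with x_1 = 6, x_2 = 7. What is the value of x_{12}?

Compute successive terms:
x_3 = -27;  x_4 = 74;  x_5 = -195;  x_6 = 511;  x_7 = -1338;  x_8 = 3503;  x_9 = -9171;  x_{10} = 24010;  x_{11} = -62859;  x_{12} = 164567.

164567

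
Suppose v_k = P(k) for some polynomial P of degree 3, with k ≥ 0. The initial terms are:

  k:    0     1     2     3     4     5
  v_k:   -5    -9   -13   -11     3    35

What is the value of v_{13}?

1659

1st diffs: -4, -4, 2, 14, 32.
2nd diffs: 0, 6, 12, 18.
3rd diffs: 6, 6, 6 (constant).
Newton forward-difference form: v_k = -5 + (-4)·C(k,1) + 6·C(k,3).
At k = 13: k = 13, so v_{13} = -5 - 52 + 1716 = 1659.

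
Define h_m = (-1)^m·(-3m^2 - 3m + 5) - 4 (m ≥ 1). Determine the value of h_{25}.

(-1)^25 = -1; -3m^2 - 3m + 5 at m=25 is -1945; so h_{25} = 1941.

1941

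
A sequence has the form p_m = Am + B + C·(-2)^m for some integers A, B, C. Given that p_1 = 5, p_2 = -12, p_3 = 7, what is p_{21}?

4194205

At m = 1, 2, 3: A + B - 2C = 5; 2A + B + 4C = -12; 3A + B - 8C = 7.
Subtracting the first from the second: A + 6C = -17.
Subtracting the second from the third: A - 12C = 19.
Solving: C = -2, A = -5, then B = 6.
Therefore p_{21} = -105 + 6 + (-2)·(-2097152) = 4194205.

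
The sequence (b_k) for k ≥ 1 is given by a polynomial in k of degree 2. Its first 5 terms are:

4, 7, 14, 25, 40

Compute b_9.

140

1st diffs: 3, 7, 11, 15.
2nd diffs: 4, 4, 4 (constant).
Newton forward-difference form: b_k = 4 + 3·C(k-1,1) + 4·C(k-1,2).
At k = 9: k-1 = 8, so b_9 = 4 + 24 + 112 = 140.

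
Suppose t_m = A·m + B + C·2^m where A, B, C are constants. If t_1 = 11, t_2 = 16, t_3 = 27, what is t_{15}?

Write the equations: A + B + 2C = 11; 2A + B + 4C = 16; 3A + B + 8C = 27.
Subtracting the first from the second: A + 2C = 5.
Subtracting the second from the third: A + 4C = 11.
Solving: C = 3, A = -1, then B = 6.
So t_m = -1·m + 6 + 3·2^m; at m=15 this is 98295.

98295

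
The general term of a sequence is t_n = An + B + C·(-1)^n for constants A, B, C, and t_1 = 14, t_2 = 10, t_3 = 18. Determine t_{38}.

82

Write the equations: A + B - C = 14; 2A + B + C = 10; 3A + B - C = 18.
Subtracting the first from the second: A + 2C = -4.
Subtracting the second from the third: A - 2C = 8.
Solving: C = -3, A = 2, then B = 9.
So t_n = 2·n + 9 + (-3)·(-1)^n; at n=38 this is 82.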